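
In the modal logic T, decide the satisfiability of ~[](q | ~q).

No, unsatisfiable

1. ~[](q | ~q), w0
2. ~(q | ~q), w1   [~[]-rule on 1: fresh world w1, w0Rw1]
3. ~q, w1   [~|-rule on 2]
4. q, w1   [~|-rule on 2]
Accessibility: w0Rw0, w0Rw1, w1Rw1
Branch closes: q and ~q both at w1.
(One branch shown.) All branches close.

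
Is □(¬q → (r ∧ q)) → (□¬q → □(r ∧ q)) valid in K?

Tableau for the negation ¬(□(¬q → (r ∧ q)) → (□¬q → □(r ∧ q))):
1. ¬(□(¬q → (r ∧ q)) → (□¬q → □(r ∧ q))), w0
2. □(¬q → (r ∧ q)), w0
3. ¬(□¬q → □(r ∧ q)), w0
4. □¬q, w0
5. ¬□(r ∧ q), w0
6. ¬(r ∧ q), w1
7. ¬q → (r ∧ q), w1
8. ¬q, w1
9. r ∧ q, w1
10. r, w1
11. q, w1
Accessibility: w0Rw1
Branch closes: q and ¬q both at w1.
All branches of the negation close; one closing branch shown above.

Yes, valid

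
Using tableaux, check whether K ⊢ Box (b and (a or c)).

Tableau for the negation not Box (b and (a or c)):
1. not Box (b and (a or c)), u
2. not (b and (a or c)), v
3. not (a or c), v
4. not a, v
5. not c, v
Accessibility: uRv
The negation has an open branch (countermodel exists).

No, not valid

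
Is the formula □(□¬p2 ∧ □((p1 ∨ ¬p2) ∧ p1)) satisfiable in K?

1. □(□¬p2 ∧ □((p1 ∨ ¬p2) ∧ p1)), u

Satisfiable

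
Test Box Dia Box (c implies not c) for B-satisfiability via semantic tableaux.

Satisfiable (open branch found)

1. Box Dia Box (c implies not c), u
2. Dia Box (c implies not c), u
3. Box (c implies not c), v
4. Dia Box (c implies not c), v
5. c implies not c, u
6. c implies not c, v
7. not c, u
8. not c, v
9. Box (c implies not c), w
10. c implies not c, w
11. not c, w
Accessibility: uRu, uRv, vRu, vRv, vRw, wRv, wRw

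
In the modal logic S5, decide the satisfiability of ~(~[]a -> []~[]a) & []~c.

Unsatisfiable (every branch closes)

1. ~(~[]a -> []~[]a) & []~c, w0
2. ~(~[]a -> []~[]a), w0
3. []~c, w0
4. ~[]a, w0
5. ~[]~[]a, w0
6. ~c, w0
7. ~a, w1
8. ~c, w1
9. []a, w2
10. ~c, w2
11. a, w0
12. a, w1
Accessibility: w0Rw0, w0Rw1, w0Rw2, w1Rw0, w1Rw1, w1Rw2, w2Rw0, w2Rw1, w2Rw2
Branch closes: a and ~a both at w1.
All branches of the tableau close; one closing branch shown above.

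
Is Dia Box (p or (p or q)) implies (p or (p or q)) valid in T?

Tableau for the negation not (Dia Box (p or (p or q)) implies (p or (p or q))):
1. not (Dia Box (p or (p or q)) implies (p or (p or q))), 0
2. Dia Box (p or (p or q)), 0
3. not (p or (p or q)), 0
4. not p, 0
5. not (p or q), 0
6. not q, 0
7. Box (p or (p or q)), 1
8. p or (p or q), 1
9. p or q, 1
10. q, 1
Accessibility: 0R0, 0R1, 1R1
The negation has an open branch (countermodel exists).

Not valid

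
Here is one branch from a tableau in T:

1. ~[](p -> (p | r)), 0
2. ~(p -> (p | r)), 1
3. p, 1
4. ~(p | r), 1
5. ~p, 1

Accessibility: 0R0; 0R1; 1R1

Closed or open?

Both p and ~p appear at 1.

Yes, closed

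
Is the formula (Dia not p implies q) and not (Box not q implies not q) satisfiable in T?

1. (Dia not p implies q) and not (Box not q implies not q), w0
2. Dia not p implies q, w0   [and-rule on 1]
3. not (Box not q implies not q), w0   [and-rule on 1]
4. Box not q, w0   [neg-implies-rule on 3]
5. q, w0   [neg-implies-rule on 3]
6. not q, w0   [Box-rule on 4 via w0Rw0]
Accessibility: w0Rw0
Branch closes: q and not q both at w0.
(One branch shown.) All branches close.

Unsatisfiable (every branch closes)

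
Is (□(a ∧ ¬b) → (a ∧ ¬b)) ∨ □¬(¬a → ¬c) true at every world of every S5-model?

Valid

Tableau for the negation ¬((□(a ∧ ¬b) → (a ∧ ¬b)) ∨ □¬(¬a → ¬c)):
1. ¬((□(a ∧ ¬b) → (a ∧ ¬b)) ∨ □¬(¬a → ¬c)), u
2. ¬(□(a ∧ ¬b) → (a ∧ ¬b)), u   [¬∨-rule on 1]
3. ¬□¬(¬a → ¬c), u   [¬∨-rule on 1]
4. □(a ∧ ¬b), u   [¬→-rule on 2]
5. ¬(a ∧ ¬b), u   [¬→-rule on 2]
6. a ∧ ¬b, u   [□-rule on 4 via uRu]
7. a, u   [∧-rule on 6]
8. ¬b, u   [∧-rule on 6]
9. b, u   [¬∧-rule on 5 (branches; this branch)]
Accessibility: uRu
Branch closes: b and ¬b both at u.
All branches of the negation close; one closing branch shown above.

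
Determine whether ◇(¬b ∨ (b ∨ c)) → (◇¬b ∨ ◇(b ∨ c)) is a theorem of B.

Valid in B

Tableau for the negation ¬(◇(¬b ∨ (b ∨ c)) → (◇¬b ∨ ◇(b ∨ c))):
1. ¬(◇(¬b ∨ (b ∨ c)) → (◇¬b ∨ ◇(b ∨ c))), 0
2. ◇(¬b ∨ (b ∨ c)), 0
3. ¬(◇¬b ∨ ◇(b ∨ c)), 0
4. ¬◇¬b, 0
5. ¬◇(b ∨ c), 0
6. b, 0
7. ¬(b ∨ c), 0
8. ¬b, 0
9. ¬c, 0
Accessibility: 0R0
Branch closes: b and ¬b both at 0.
All branches of the negation close; one closing branch shown above.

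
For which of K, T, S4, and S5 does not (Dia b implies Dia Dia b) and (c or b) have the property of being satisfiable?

T-tableau for the formula:
1. not (Dia b implies Dia Dia b) and (c or b), w0
2. not (Dia b implies Dia Dia b), w0
3. c or b, w0
4. Dia b, w0
5. not Dia Dia b, w0
6. not Dia b, w0
7. not b, w0
8. c, w0
9. b, w1
10. not Dia b, w1
11. not b, w1
Accessibility: w0Rw0, w0Rw1, w1Rw1
Branch closes: b and not b both at w1.
Every branch closes (one shown): unsatisfiable in T, hence also in S4, S5 (every S4/S5-frame is a T-frame).
K-tableau for the formula:
1. not (Dia b implies Dia Dia b) and (c or b), w0
2. not (Dia b implies Dia Dia b), w0
3. c or b, w0
4. Dia b, w0
5. not Dia Dia b, w0
6. b, w0
7. b, w1
8. not Dia b, w1
Accessibility: w0Rw1
Complete open branch: satisfiable in K.

K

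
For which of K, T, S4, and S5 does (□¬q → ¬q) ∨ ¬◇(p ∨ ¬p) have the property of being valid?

K-tableau for the negation ¬((□¬q → ¬q) ∨ ¬◇(p ∨ ¬p)):
1. ¬((□¬q → ¬q) ∨ ¬◇(p ∨ ¬p)), u
2. ¬(□¬q → ¬q), u
3. ◇(p ∨ ¬p), u
4. □¬q, u
5. q, u
6. p ∨ ¬p, v
7. ¬q, v
8. ¬p, v
Accessibility: uRv
Complete open branch: countermodel on a K-frame, so not valid in K.
T-tableau for the negation ¬((□¬q → ¬q) ∨ ¬◇(p ∨ ¬p)):
1. ¬((□¬q → ¬q) ∨ ¬◇(p ∨ ¬p)), u
2. ¬(□¬q → ¬q), u
3. ◇(p ∨ ¬p), u
4. □¬q, u
5. q, u
6. ¬q, u
Accessibility: uRu
Branch closes: q and ¬q both at u.
Every branch closes (one shown): valid in T, hence also in S4, S5 (every theorem of T is a theorem of S4 and S5).

T, S4, S5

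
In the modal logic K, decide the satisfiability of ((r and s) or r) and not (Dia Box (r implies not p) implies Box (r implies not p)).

1. ((r and s) or r) and not (Dia Box (r implies not p) implies Box (r implies not p)), u
2. (r and s) or r, u
3. not (Dia Box (r implies not p) implies Box (r implies not p)), u
4. Dia Box (r implies not p), u
5. not Box (r implies not p), u
6. r, u
7. Box (r implies not p), v
8. not (r implies not p), w
9. r, w
10. p, w
Accessibility: uRv, uRw

Satisfiable (open branch found)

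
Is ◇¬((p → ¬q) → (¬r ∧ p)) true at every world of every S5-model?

Tableau for the negation ¬◇¬((p → ¬q) → (¬r ∧ p)):
1. ¬◇¬((p → ¬q) → (¬r ∧ p)), u
2. (p → ¬q) → (¬r ∧ p), u
3. ¬r ∧ p, u
4. ¬r, u
5. p, u
Accessibility: uRu
The negation has an open branch (countermodel exists).

Invalid (countermodel exists)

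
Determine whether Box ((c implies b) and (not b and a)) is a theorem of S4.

No, not valid

Tableau for the negation not Box ((c implies b) and (not b and a)):
1. not Box ((c implies b) and (not b and a)), w0
2. not ((c implies b) and (not b and a)), w1
3. not (not b and a), w1
4. not a, w1
Accessibility: w0Rw0, w0Rw1, w1Rw1
The negation has an open branch (countermodel exists).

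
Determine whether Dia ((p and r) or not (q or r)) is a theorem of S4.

Tableau for the negation not Dia ((p and r) or not (q or r)):
1. not Dia ((p and r) or not (q or r)), u
2. not ((p and r) or not (q or r)), u
3. not (p and r), u
4. q or r, u
5. not r, u
6. q, u
Accessibility: uRu
The negation has an open branch (countermodel exists).

Not valid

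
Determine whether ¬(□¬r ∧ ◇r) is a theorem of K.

Valid

Tableau for the negation □¬r ∧ ◇r:
1. □¬r ∧ ◇r, 0
2. □¬r, 0
3. ◇r, 0
4. r, 1
5. ¬r, 1
Accessibility: 0R1
Branch closes: r and ¬r both at 1.
All branches of the negation close; one closing branch shown above.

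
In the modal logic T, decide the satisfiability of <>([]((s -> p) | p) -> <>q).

1. <>([]((s -> p) | p) -> <>q), 0
2. []((s -> p) | p) -> <>q, 1
3. <>q, 1
4. q, 2
Accessibility: 0R0, 0R1, 1R1, 1R2, 2R2

Satisfiable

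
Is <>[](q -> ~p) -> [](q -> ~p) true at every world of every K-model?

Not valid

Tableau for the negation ~(<>[](q -> ~p) -> [](q -> ~p)):
1. ~(<>[](q -> ~p) -> [](q -> ~p)), 0
2. <>[](q -> ~p), 0
3. ~[](q -> ~p), 0
4. [](q -> ~p), 1
5. ~(q -> ~p), 2
6. q, 2
7. p, 2
Accessibility: 0R1, 0R2
The negation has an open branch (countermodel exists).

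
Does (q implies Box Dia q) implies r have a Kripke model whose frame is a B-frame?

Satisfiable (open branch found)

1. (q implies Box Dia q) implies r, w0
2. r, w0
Accessibility: w0Rw0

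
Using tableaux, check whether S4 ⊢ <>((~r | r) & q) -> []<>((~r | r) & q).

Tableau for the negation ~(<>((~r | r) & q) -> []<>((~r | r) & q)):
1. ~(<>((~r | r) & q) -> []<>((~r | r) & q)), u
2. <>((~r | r) & q), u
3. ~[]<>((~r | r) & q), u
4. (~r | r) & q, v
5. ~r | r, v
6. q, v
7. r, v
8. ~<>((~r | r) & q), w
9. ~((~r | r) & q), w
10. ~q, w
Accessibility: uRu, uRv, uRw, vRv, wRw
The negation has an open branch (countermodel exists).

Not valid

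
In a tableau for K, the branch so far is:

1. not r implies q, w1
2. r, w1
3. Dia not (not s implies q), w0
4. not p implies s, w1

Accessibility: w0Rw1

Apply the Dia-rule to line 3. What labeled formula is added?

a fresh world w2 with w0Rw2, and not (not s implies q) at w2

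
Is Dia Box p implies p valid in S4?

Not valid

Tableau for the negation not (Dia Box p implies p):
1. not (Dia Box p implies p), u
2. Dia Box p, u   [neg-implies-rule on 1]
3. not p, u   [neg-implies-rule on 1]
4. Box p, v   [Dia-rule on 2: fresh world v, uRv]
5. p, v   [Box-rule on 4 via vRv]
Accessibility: uRu, uRv, vRv
The negation has an open branch (countermodel exists).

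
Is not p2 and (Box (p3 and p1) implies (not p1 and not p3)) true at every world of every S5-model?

No, not valid

Tableau for the negation not (not p2 and (Box (p3 and p1) implies (not p1 and not p3))):
1. not (not p2 and (Box (p3 and p1) implies (not p1 and not p3))), w0
2. not (Box (p3 and p1) implies (not p1 and not p3)), w0
3. Box (p3 and p1), w0
4. not (not p1 and not p3), w0
5. p3 and p1, w0
6. p3, w0
7. p1, w0
Accessibility: w0Rw0
The negation has an open branch (countermodel exists).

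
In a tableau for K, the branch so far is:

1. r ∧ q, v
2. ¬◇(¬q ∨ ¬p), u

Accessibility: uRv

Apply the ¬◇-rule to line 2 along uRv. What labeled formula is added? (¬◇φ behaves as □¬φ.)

¬(¬q ∨ ¬p), v

¬◇φ behaves as □¬φ: propagate the negated body to each accessible world.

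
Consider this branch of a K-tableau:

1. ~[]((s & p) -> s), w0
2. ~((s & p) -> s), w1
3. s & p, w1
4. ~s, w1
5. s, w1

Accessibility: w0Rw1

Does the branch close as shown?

Yes, closed

Both s and ~s appear at w1.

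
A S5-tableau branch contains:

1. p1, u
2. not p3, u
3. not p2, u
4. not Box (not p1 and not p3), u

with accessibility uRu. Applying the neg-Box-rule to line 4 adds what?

a fresh world v with uRv, and not (not p1 and not p3) at v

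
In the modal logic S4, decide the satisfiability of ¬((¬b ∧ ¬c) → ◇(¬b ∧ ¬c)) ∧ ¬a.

Unsatisfiable

1. ¬((¬b ∧ ¬c) → ◇(¬b ∧ ¬c)) ∧ ¬a, u
2. ¬((¬b ∧ ¬c) → ◇(¬b ∧ ¬c)), u
3. ¬a, u
4. ¬b ∧ ¬c, u
5. ¬◇(¬b ∧ ¬c), u
6. ¬b, u
7. ¬c, u
8. ¬(¬b ∧ ¬c), u
9. c, u
Accessibility: uRu
Branch closes: c and ¬c both at u.
(One branch shown.) All branches close.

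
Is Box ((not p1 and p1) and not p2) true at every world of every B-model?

Tableau for the negation not Box ((not p1 and p1) and not p2):
1. not Box ((not p1 and p1) and not p2), 0
2. not ((not p1 and p1) and not p2), 1   [neg-Box-rule on 1: fresh world 1, 0R1]
3. p2, 1   [neg-and-rule on 2 (branches; this branch)]
Accessibility: 0R0, 0R1, 1R0, 1R1
The negation has an open branch (countermodel exists).

Not valid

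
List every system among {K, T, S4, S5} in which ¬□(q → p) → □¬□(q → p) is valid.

S5-tableau for the negation ¬(¬□(q → p) → □¬□(q → p)):
1. ¬(¬□(q → p) → □¬□(q → p)), w0
2. ¬□(q → p), w0
3. ¬□¬□(q → p), w0
4. ¬(q → p), w1
5. q, w1
6. ¬p, w1
7. □(q → p), w2
8. q → p, w0
9. q → p, w1
10. q → p, w2
11. p, w0
12. p, w1
Accessibility: w0Rw0, w0Rw1, w0Rw2, w1Rw0, w1Rw1, w1Rw2, w2Rw0, w2Rw1, w2Rw2
Branch closes: p and ¬p both at w1.
Every branch closes (one shown): valid in S5.
S4-tableau for the negation ¬(¬□(q → p) → □¬□(q → p)):
1. ¬(¬□(q → p) → □¬□(q → p)), w0
2. ¬□(q → p), w0
3. ¬□¬□(q → p), w0
4. ¬(q → p), w1
5. q, w1
6. ¬p, w1
7. □(q → p), w2
8. q → p, w2
9. p, w2
Accessibility: w0Rw0, w0Rw1, w0Rw2, w1Rw1, w2Rw2
Complete open branch: countermodel on an S4-frame, so not valid in S4, nor in K, T (the same frame is also a K-frame and a T-frame).

S5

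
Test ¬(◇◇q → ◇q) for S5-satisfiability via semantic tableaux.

No, unsatisfiable

1. ¬(◇◇q → ◇q), w0
2. ◇◇q, w0
3. ¬◇q, w0
4. ¬q, w0
5. ◇q, w1
6. ¬q, w1
7. q, w2
8. ¬q, w2
Accessibility: w0Rw0, w0Rw1, w0Rw2, w1Rw0, w1Rw1, w1Rw2, w2Rw0, w2Rw1, w2Rw2
Branch closes: q and ¬q both at w2.
(One branch shown.) All branches close.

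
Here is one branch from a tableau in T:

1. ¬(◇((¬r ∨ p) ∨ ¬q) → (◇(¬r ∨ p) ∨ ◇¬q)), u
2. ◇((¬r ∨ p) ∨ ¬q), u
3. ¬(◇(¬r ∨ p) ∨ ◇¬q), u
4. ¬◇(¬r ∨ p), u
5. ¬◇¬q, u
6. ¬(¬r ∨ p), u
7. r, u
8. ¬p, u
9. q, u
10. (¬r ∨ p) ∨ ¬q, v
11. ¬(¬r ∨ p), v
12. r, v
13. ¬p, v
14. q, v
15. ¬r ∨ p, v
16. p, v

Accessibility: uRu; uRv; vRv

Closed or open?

Yes, closed

Both p and ¬p appear at v.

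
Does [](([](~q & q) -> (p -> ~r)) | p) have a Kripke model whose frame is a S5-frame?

Yes, satisfiable

1. [](([](~q & q) -> (p -> ~r)) | p), 0
2. ([](~q & q) -> (p -> ~r)) | p, 0
3. p, 0
Accessibility: 0R0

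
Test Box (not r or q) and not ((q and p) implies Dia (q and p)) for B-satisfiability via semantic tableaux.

1. Box (not r or q) and not ((q and p) implies Dia (q and p)), w0
2. Box (not r or q), w0   [and-rule on 1]
3. not ((q and p) implies Dia (q and p)), w0   [and-rule on 1]
4. q and p, w0   [neg-implies-rule on 3]
5. not Dia (q and p), w0   [neg-implies-rule on 3]
6. q, w0   [and-rule on 4]
7. p, w0   [and-rule on 4]
8. not r or q, w0   [Box-rule on 2 via w0Rw0]
9. not (q and p), w0   [neg-Dia-rule on 5 via w0Rw0]
10. not p, w0   [neg-and-rule on 9 (branches; this branch)]
Accessibility: w0Rw0
Branch closes: p and not p both at w0.
All branches of the tableau close; one closing branch shown above.

Unsatisfiable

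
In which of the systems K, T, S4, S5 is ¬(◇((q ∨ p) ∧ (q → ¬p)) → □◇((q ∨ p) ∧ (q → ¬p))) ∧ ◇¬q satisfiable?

S4-tableau for the formula:
1. ¬(◇((q ∨ p) ∧ (q → ¬p)) → □◇((q ∨ p) ∧ (q → ¬p))) ∧ ◇¬q, 0
2. ¬(◇((q ∨ p) ∧ (q → ¬p)) → □◇((q ∨ p) ∧ (q → ¬p))), 0   [∧-rule on 1]
3. ◇¬q, 0   [∧-rule on 1]
4. ◇((q ∨ p) ∧ (q → ¬p)), 0   [¬→-rule on 2]
5. ¬□◇((q ∨ p) ∧ (q → ¬p)), 0   [¬→-rule on 2]
6. ¬q, 1   [◇-rule on 3: fresh world 1, 0R1]
7. (q ∨ p) ∧ (q → ¬p), 2   [◇-rule on 4: fresh world 2, 0R2]
8. q ∨ p, 2   [∧-rule on 7]
9. q → ¬p, 2   [∧-rule on 7]
10. p, 2   [∨-rule on 8 (branches; this branch)]
11. ¬q, 2   [→-rule on 9 (branches; this branch)]
12. ¬◇((q ∨ p) ∧ (q → ¬p)), 3   [¬□-rule on 5: fresh world 3, 0R3]
13. ¬((q ∨ p) ∧ (q → ¬p)), 3   [¬◇-rule on 12 via 3R3]
14. ¬(q → ¬p), 3   [¬∧-rule on 13 (branches; this branch)]
15. q, 3   [¬→-rule on 14]
16. p, 3   [¬→-rule on 14]
Accessibility: 0R0, 0R1, 0R2, 0R3, 1R1, 2R2, 3R3
Complete open branch: satisfiable in S4, hence also in K, T (this S4-model is also a K-model and a T-model).
S5-tableau for the formula:
1. ¬(◇((q ∨ p) ∧ (q → ¬p)) → □◇((q ∨ p) ∧ (q → ¬p))) ∧ ◇¬q, 0
2. ¬(◇((q ∨ p) ∧ (q → ¬p)) → □◇((q ∨ p) ∧ (q → ¬p))), 0   [∧-rule on 1]
3. ◇¬q, 0   [∧-rule on 1]
4. ◇((q ∨ p) ∧ (q → ¬p)), 0   [¬→-rule on 2]
5. ¬□◇((q ∨ p) ∧ (q → ¬p)), 0   [¬→-rule on 2]
6. ¬q, 1   [◇-rule on 3: fresh world 1, 0R1]
7. (q ∨ p) ∧ (q → ¬p), 2   [◇-rule on 4: fresh world 2, 0R2]
8. q ∨ p, 2   [∧-rule on 7]
9. q → ¬p, 2   [∧-rule on 7]
10. p, 2   [∨-rule on 8 (branches; this branch)]
11. ¬q, 2   [→-rule on 9 (branches; this branch)]
12. ¬◇((q ∨ p) ∧ (q → ¬p)), 3   [¬□-rule on 5: fresh world 3, 0R3]
13. ¬((q ∨ p) ∧ (q → ¬p)), 0   [¬◇-rule on 12 via 3R0]
14. ¬((q ∨ p) ∧ (q → ¬p)), 1   [¬◇-rule on 12 via 3R1]
15. ¬((q ∨ p) ∧ (q → ¬p)), 2   [¬◇-rule on 12 via 3R2]
16. ¬((q ∨ p) ∧ (q → ¬p)), 3   [¬◇-rule on 12 via 3R3]
17. ¬(q → ¬p), 0   [¬∧-rule on 13 (branches; this branch)]
18. q, 0   [¬→-rule on 17]
19. p, 0   [¬→-rule on 17]
20. ¬(q ∨ p), 1   [¬∧-rule on 14 (branches; this branch)]
21. ¬p, 1   [¬∨-rule on 20]
22. ¬(q → ¬p), 2   [¬∧-rule on 15 (branches; this branch)]
23. q, 2   [¬→-rule on 22]
Accessibility: 0R0, 0R1, 0R2, 0R3, 1R0, 1R1, 1R2, 1R3, 2R0, 2R1, 2R2, 2R3, 3R0, 3R1, 3R2, 3R3
Branch closes: q and ¬q both at 2.
Every branch closes (one shown): unsatisfiable in S5.

K, T, S4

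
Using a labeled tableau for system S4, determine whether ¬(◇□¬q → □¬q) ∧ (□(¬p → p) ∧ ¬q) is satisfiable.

1. ¬(◇□¬q → □¬q) ∧ (□(¬p → p) ∧ ¬q), 0
2. ¬(◇□¬q → □¬q), 0   [∧-rule on 1]
3. □(¬p → p) ∧ ¬q, 0   [∧-rule on 1]
4. ◇□¬q, 0   [¬→-rule on 2]
5. ¬□¬q, 0   [¬→-rule on 2]
6. □(¬p → p), 0   [∧-rule on 3]
7. ¬q, 0   [∧-rule on 3]
8. ¬p → p, 0   [□-rule on 6 via 0R0]
9. p, 0   [→-rule on 8 (branches; this branch)]
10. □¬q, 1   [◇-rule on 4: fresh world 1, 0R1]
11. ¬p → p, 1   [□-rule on 6 via 0R1]
12. ¬q, 1   [□-rule on 10 via 1R1]
13. p, 1   [→-rule on 11 (branches; this branch)]
14. q, 2   [¬□-rule on 5: fresh world 2, 0R2]
15. ¬p → p, 2   [□-rule on 6 via 0R2]
16. p, 2   [→-rule on 15 (branches; this branch)]
Accessibility: 0R0, 0R1, 0R2, 1R1, 2R2

Satisfiable (open branch found)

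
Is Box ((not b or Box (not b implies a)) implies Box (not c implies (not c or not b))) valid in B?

Tableau for the negation not Box ((not b or Box (not b implies a)) implies Box (not c implies (not c or not b))):
1. not Box ((not b or Box (not b implies a)) implies Box (not c implies (not c or not b))), 0
2. not ((not b or Box (not b implies a)) implies Box (not c implies (not c or not b))), 1
3. not b or Box (not b implies a), 1
4. not Box (not c implies (not c or not b)), 1
5. Box (not b implies a), 1
6. not b implies a, 0
7. not b implies a, 1
8. a, 0
9. a, 1
10. not (not c implies (not c or not b)), 2
11. not c, 2
12. not (not c or not b), 2
13. c, 2
14. b, 2
Accessibility: 0R0, 0R1, 1R0, 1R1, 1R2, 2R1, 2R2
Branch closes: c and not c both at 2.
Every branch of the negation's tableau closes; the branch above is one of them.

Valid in B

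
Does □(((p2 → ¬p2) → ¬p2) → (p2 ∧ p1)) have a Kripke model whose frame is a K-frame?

Satisfiable (open branch found)

1. □(((p2 → ¬p2) → ¬p2) → (p2 ∧ p1)), w0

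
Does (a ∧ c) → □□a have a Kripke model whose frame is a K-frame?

Satisfiable

1. (a ∧ c) → □□a, w0
2. □□a, w0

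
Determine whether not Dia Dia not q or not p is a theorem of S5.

No, not valid

Tableau for the negation not (not Dia Dia not q or not p):
1. not (not Dia Dia not q or not p), u
2. Dia Dia not q, u
3. p, u
4. Dia not q, v
5. not q, w
Accessibility: uRu, uRv, uRw, vRu, vRv, vRw, wRu, wRv, wRw
The negation has an open branch (countermodel exists).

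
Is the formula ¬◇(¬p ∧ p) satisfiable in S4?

Yes, satisfiable

1. ¬◇(¬p ∧ p), 0
2. ¬(¬p ∧ p), 0
3. ¬p, 0
Accessibility: 0R0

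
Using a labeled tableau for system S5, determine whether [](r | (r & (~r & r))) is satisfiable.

1. [](r | (r & (~r & r))), u
2. r | (r & (~r & r)), u
3. r, u
Accessibility: uRu

Satisfiable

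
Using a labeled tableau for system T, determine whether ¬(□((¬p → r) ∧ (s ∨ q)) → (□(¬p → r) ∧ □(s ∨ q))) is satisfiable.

Unsatisfiable (every branch closes)

1. ¬(□((¬p → r) ∧ (s ∨ q)) → (□(¬p → r) ∧ □(s ∨ q))), 0
2. □((¬p → r) ∧ (s ∨ q)), 0   [¬→-rule on 1]
3. ¬(□(¬p → r) ∧ □(s ∨ q)), 0   [¬→-rule on 1]
4. (¬p → r) ∧ (s ∨ q), 0   [□-rule on 2 via 0R0]
5. ¬p → r, 0   [∧-rule on 4]
6. s ∨ q, 0   [∧-rule on 4]
7. ¬□(s ∨ q), 0   [¬∧-rule on 3 (branches; this branch)]
8. r, 0   [→-rule on 5 (branches; this branch)]
9. q, 0   [∨-rule on 6 (branches; this branch)]
10. ¬(s ∨ q), 1   [¬□-rule on 7: fresh world 1, 0R1]
11. ¬s, 1   [¬∨-rule on 10]
12. ¬q, 1   [¬∨-rule on 10]
13. (¬p → r) ∧ (s ∨ q), 1   [□-rule on 2 via 0R1]
14. ¬p → r, 1   [∧-rule on 13]
15. s ∨ q, 1   [∧-rule on 13]
16. r, 1   [→-rule on 14 (branches; this branch)]
17. q, 1   [∨-rule on 15 (branches; this branch)]
Accessibility: 0R0, 0R1, 1R1
Branch closes: q and ¬q both at 1.
(One branch shown.) All branches close.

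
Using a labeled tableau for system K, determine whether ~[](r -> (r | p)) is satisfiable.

Unsatisfiable

1. ~[](r -> (r | p)), w0
2. ~(r -> (r | p)), w1
3. r, w1
4. ~(r | p), w1
5. ~r, w1
6. ~p, w1
Accessibility: w0Rw1
Branch closes: r and ~r both at w1.
Every branch closes; the branch above is one of them.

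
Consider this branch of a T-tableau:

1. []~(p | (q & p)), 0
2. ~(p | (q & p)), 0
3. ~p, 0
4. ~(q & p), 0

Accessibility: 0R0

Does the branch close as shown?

No, open

No world carries both an atom and its negation.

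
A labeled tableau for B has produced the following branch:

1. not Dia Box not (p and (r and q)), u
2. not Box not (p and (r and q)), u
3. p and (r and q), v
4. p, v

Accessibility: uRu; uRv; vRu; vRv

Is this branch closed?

Open

There is no literal clash: for every atom and world, at most one sign appears.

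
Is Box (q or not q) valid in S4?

Valid

Tableau for the negation not Box (q or not q):
1. not Box (q or not q), u
2. not (q or not q), v
3. not q, v
4. q, v
Accessibility: uRu, uRv, vRv
Branch closes: q and not q both at v.
All branches of the negation close; one closing branch shown above.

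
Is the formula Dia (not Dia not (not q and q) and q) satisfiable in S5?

Unsatisfiable (every branch closes)

1. Dia (not Dia not (not q and q) and q), u
2. not Dia not (not q and q) and q, v
3. not Dia not (not q and q), v
4. q, v
5. not q and q, u
6. not q, u
7. q, u
Accessibility: uRu, uRv, vRu, vRv
Branch closes: q and not q both at u.
(One branch shown.) All branches close.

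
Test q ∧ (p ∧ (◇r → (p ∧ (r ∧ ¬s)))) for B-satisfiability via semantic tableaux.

1. q ∧ (p ∧ (◇r → (p ∧ (r ∧ ¬s)))), w0
2. q, w0
3. p ∧ (◇r → (p ∧ (r ∧ ¬s))), w0
4. p, w0
5. ◇r → (p ∧ (r ∧ ¬s)), w0
6. p ∧ (r ∧ ¬s), w0
7. r ∧ ¬s, w0
8. r, w0
9. ¬s, w0
Accessibility: w0Rw0

Satisfiable (open branch found)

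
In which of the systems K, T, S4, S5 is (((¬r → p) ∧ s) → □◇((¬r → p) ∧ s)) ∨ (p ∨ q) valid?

S5

S4-tableau for the negation ¬((((¬r → p) ∧ s) → □◇((¬r → p) ∧ s)) ∨ (p ∨ q)):
1. ¬((((¬r → p) ∧ s) → □◇((¬r → p) ∧ s)) ∨ (p ∨ q)), 0
2. ¬(((¬r → p) ∧ s) → □◇((¬r → p) ∧ s)), 0   [¬∨-rule on 1]
3. ¬(p ∨ q), 0   [¬∨-rule on 1]
4. (¬r → p) ∧ s, 0   [¬→-rule on 2]
5. ¬□◇((¬r → p) ∧ s), 0   [¬→-rule on 2]
6. ¬p, 0   [¬∨-rule on 3]
7. ¬q, 0   [¬∨-rule on 3]
8. ¬r → p, 0   [∧-rule on 4]
9. s, 0   [∧-rule on 4]
10. r, 0   [→-rule on 8 (branches; this branch)]
11. ¬◇((¬r → p) ∧ s), 1   [¬□-rule on 5: fresh world 1, 0R1]
12. ¬((¬r → p) ∧ s), 1   [¬◇-rule on 11 via 1R1]
13. ¬s, 1   [¬∧-rule on 12 (branches; this branch)]
Accessibility: 0R0, 0R1, 1R1
Complete open branch: countermodel on an S4-frame, so not valid in S4, nor in K, T (the same frame is also a K-frame and a T-frame).
S5-tableau for the negation ¬((((¬r → p) ∧ s) → □◇((¬r → p) ∧ s)) ∨ (p ∨ q)):
1. ¬((((¬r → p) ∧ s) → □◇((¬r → p) ∧ s)) ∨ (p ∨ q)), 0
2. ¬(((¬r → p) ∧ s) → □◇((¬r → p) ∧ s)), 0   [¬∨-rule on 1]
3. ¬(p ∨ q), 0   [¬∨-rule on 1]
4. (¬r → p) ∧ s, 0   [¬→-rule on 2]
5. ¬□◇((¬r → p) ∧ s), 0   [¬→-rule on 2]
6. ¬p, 0   [¬∨-rule on 3]
7. ¬q, 0   [¬∨-rule on 3]
8. ¬r → p, 0   [∧-rule on 4]
9. s, 0   [∧-rule on 4]
10. r, 0   [→-rule on 8 (branches; this branch)]
11. ¬◇((¬r → p) ∧ s), 1   [¬□-rule on 5: fresh world 1, 0R1]
12. ¬((¬r → p) ∧ s), 0   [¬◇-rule on 11 via 1R0]
13. ¬((¬r → p) ∧ s), 1   [¬◇-rule on 11 via 1R1]
14. ¬(¬r → p), 0   [¬∧-rule on 12 (branches; this branch)]
15. ¬r, 0   [¬→-rule on 14]
Accessibility: 0R0, 0R1, 1R0, 1R1
Branch closes: r and ¬r both at 0.
Every branch closes (one shown): valid in S5.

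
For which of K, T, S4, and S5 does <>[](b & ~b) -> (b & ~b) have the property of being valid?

T-tableau for the negation ~(<>[](b & ~b) -> (b & ~b)):
1. ~(<>[](b & ~b) -> (b & ~b)), 0
2. <>[](b & ~b), 0   [~->-rule on 1]
3. ~(b & ~b), 0   [~->-rule on 1]
4. b, 0   [~&-rule on 3 (branches; this branch)]
5. [](b & ~b), 1   [<>-rule on 2: fresh world 1, 0R1]
6. b & ~b, 1   [[]-rule on 5 via 1R1]
7. b, 1   [&-rule on 6]
8. ~b, 1   [&-rule on 6]
Accessibility: 0R0, 0R1, 1R1
Branch closes: b and ~b both at 1.
Every branch closes (one shown): valid in T, hence also in S4, S5 (every theorem of T is a theorem of S4 and S5).
K-tableau for the negation ~(<>[](b & ~b) -> (b & ~b)):
1. ~(<>[](b & ~b) -> (b & ~b)), 0
2. <>[](b & ~b), 0   [~->-rule on 1]
3. ~(b & ~b), 0   [~->-rule on 1]
4. b, 0   [~&-rule on 3 (branches; this branch)]
5. [](b & ~b), 1   [<>-rule on 2: fresh world 1, 0R1]
Accessibility: 0R1
Complete open branch: countermodel on a K-frame, so not valid in K.

T, S4, S5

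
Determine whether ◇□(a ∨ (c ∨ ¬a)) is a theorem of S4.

Tableau for the negation ¬◇□(a ∨ (c ∨ ¬a)):
1. ¬◇□(a ∨ (c ∨ ¬a)), 0
2. ¬□(a ∨ (c ∨ ¬a)), 0
3. ¬(a ∨ (c ∨ ¬a)), 1
4. ¬a, 1
5. ¬(c ∨ ¬a), 1
6. ¬c, 1
7. a, 1
Accessibility: 0R0, 0R1, 1R1
Branch closes: a and ¬a both at 1.
All branches of the negation close; one closing branch shown above.

Valid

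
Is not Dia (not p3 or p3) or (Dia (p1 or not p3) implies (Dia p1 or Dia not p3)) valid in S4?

Tableau for the negation not (not Dia (not p3 or p3) or (Dia (p1 or not p3) implies (Dia p1 or Dia not p3))):
1. not (not Dia (not p3 or p3) or (Dia (p1 or not p3) implies (Dia p1 or Dia not p3))), u
2. Dia (not p3 or p3), u   [neg-or-rule on 1]
3. not (Dia (p1 or not p3) implies (Dia p1 or Dia not p3)), u   [neg-or-rule on 1]
4. Dia (p1 or not p3), u   [neg-implies-rule on 3]
5. not (Dia p1 or Dia not p3), u   [neg-implies-rule on 3]
6. not Dia p1, u   [neg-or-rule on 5]
7. not Dia not p3, u   [neg-or-rule on 5]
8. not p1, u   [neg-Dia-rule on 6 via uRu]
9. p3, u   [neg-Dia-rule on 7 via uRu]
10. not p3 or p3, v   [Dia-rule on 2: fresh world v, uRv]
11. not p1, v   [neg-Dia-rule on 6 via uRv]
12. p3, v   [neg-Dia-rule on 7 via uRv]
13. p1 or not p3, w   [Dia-rule on 4: fresh world w, uRw]
14. not p1, w   [neg-Dia-rule on 6 via uRw]
15. p3, w   [neg-Dia-rule on 7 via uRw]
16. not p3, w   [or-rule on 13 (branches; this branch)]
Accessibility: uRu, uRv, uRw, vRv, wRw
Branch closes: p3 and not p3 both at w.
Every branch of the negation's tableau closes; the branch above is one of them.

Valid in S4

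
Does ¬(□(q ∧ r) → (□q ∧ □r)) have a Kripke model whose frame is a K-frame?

No, unsatisfiable

1. ¬(□(q ∧ r) → (□q ∧ □r)), 0
2. □(q ∧ r), 0
3. ¬(□q ∧ □r), 0
4. ¬□r, 0
5. ¬r, 1
6. q ∧ r, 1
7. q, 1
8. r, 1
Accessibility: 0R1
Branch closes: r and ¬r both at 1.
Every branch closes; the branch above is one of them.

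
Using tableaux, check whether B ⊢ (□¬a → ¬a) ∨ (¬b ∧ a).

Tableau for the negation ¬((□¬a → ¬a) ∨ (¬b ∧ a)):
1. ¬((□¬a → ¬a) ∨ (¬b ∧ a)), 0
2. ¬(□¬a → ¬a), 0
3. ¬(¬b ∧ a), 0
4. □¬a, 0
5. a, 0
6. ¬a, 0
Accessibility: 0R0
Branch closes: a and ¬a both at 0.
Every branch of the negation's tableau closes; the branch above is one of them.

Valid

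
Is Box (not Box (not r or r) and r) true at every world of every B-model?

No, not valid

Tableau for the negation not Box (not Box (not r or r) and r):
1. not Box (not Box (not r or r) and r), u
2. not (not Box (not r or r) and r), v
3. not r, v
Accessibility: uRu, uRv, vRu, vRv
The negation has an open branch (countermodel exists).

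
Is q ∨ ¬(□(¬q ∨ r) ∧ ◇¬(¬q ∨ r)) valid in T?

Tableau for the negation ¬(q ∨ ¬(□(¬q ∨ r) ∧ ◇¬(¬q ∨ r))):
1. ¬(q ∨ ¬(□(¬q ∨ r) ∧ ◇¬(¬q ∨ r))), u
2. ¬q, u
3. □(¬q ∨ r) ∧ ◇¬(¬q ∨ r), u
4. □(¬q ∨ r), u
5. ◇¬(¬q ∨ r), u
6. ¬q ∨ r, u
7. r, u
8. ¬(¬q ∨ r), v
9. q, v
10. ¬r, v
11. ¬q ∨ r, v
12. r, v
Accessibility: uRu, uRv, vRv
Branch closes: r and ¬r both at v.
Every branch of the negation's tableau closes; the branch above is one of them.

Yes, valid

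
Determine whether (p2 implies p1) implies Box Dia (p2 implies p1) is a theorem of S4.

Tableau for the negation not ((p2 implies p1) implies Box Dia (p2 implies p1)):
1. not ((p2 implies p1) implies Box Dia (p2 implies p1)), 0
2. p2 implies p1, 0
3. not Box Dia (p2 implies p1), 0
4. p1, 0
5. not Dia (p2 implies p1), 1
6. not (p2 implies p1), 1
7. p2, 1
8. not p1, 1
Accessibility: 0R0, 0R1, 1R1
The negation has an open branch (countermodel exists).

No, not valid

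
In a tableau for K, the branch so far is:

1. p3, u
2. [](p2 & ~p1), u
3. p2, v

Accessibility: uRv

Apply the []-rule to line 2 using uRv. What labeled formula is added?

p2 & ~p1, v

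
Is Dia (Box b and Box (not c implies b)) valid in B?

Invalid (countermodel exists)

Tableau for the negation not Dia (Box b and Box (not c implies b)):
1. not Dia (Box b and Box (not c implies b)), w0
2. not (Box b and Box (not c implies b)), w0   [neg-Dia-rule on 1 via w0Rw0]
3. not Box (not c implies b), w0   [neg-and-rule on 2 (branches; this branch)]
4. not (not c implies b), w1   [neg-Box-rule on 3: fresh world w1, w0Rw1]
5. not c, w1   [neg-implies-rule on 4]
6. not b, w1   [neg-implies-rule on 4]
7. not (Box b and Box (not c implies b)), w1   [neg-Dia-rule on 1 via w0Rw1]
8. not Box (not c implies b), w1   [neg-and-rule on 7 (branches; this branch)]
9. not (not c implies b), w2   [neg-Box-rule on 8: fresh world w2, w1Rw2]
10. not c, w2   [neg-implies-rule on 9]
11. not b, w2   [neg-implies-rule on 9]
Accessibility: w0Rw0, w0Rw1, w1Rw0, w1Rw1, w1Rw2, w2Rw1, w2Rw2
The negation has an open branch (countermodel exists).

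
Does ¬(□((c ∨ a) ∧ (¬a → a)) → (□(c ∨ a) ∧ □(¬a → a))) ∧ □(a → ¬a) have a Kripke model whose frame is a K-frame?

No, unsatisfiable

1. ¬(□((c ∨ a) ∧ (¬a → a)) → (□(c ∨ a) ∧ □(¬a → a))) ∧ □(a → ¬a), 0
2. ¬(□((c ∨ a) ∧ (¬a → a)) → (□(c ∨ a) ∧ □(¬a → a))), 0   [∧-rule on 1]
3. □(a → ¬a), 0   [∧-rule on 1]
4. □((c ∨ a) ∧ (¬a → a)), 0   [¬→-rule on 2]
5. ¬(□(c ∨ a) ∧ □(¬a → a)), 0   [¬→-rule on 2]
6. ¬□(¬a → a), 0   [¬∧-rule on 5 (branches; this branch)]
7. ¬(¬a → a), 1   [¬□-rule on 6: fresh world 1, 0R1]
8. ¬a, 1   [¬→-rule on 7]
9. a → ¬a, 1   [□-rule on 3 via 0R1]
10. (c ∨ a) ∧ (¬a → a), 1   [□-rule on 4 via 0R1]
11. c ∨ a, 1   [∧-rule on 10]
12. ¬a → a, 1   [∧-rule on 10]
13. c, 1   [∨-rule on 11 (branches; this branch)]
14. a, 1   [→-rule on 12 (branches; this branch)]
Accessibility: 0R1
Branch closes: a and ¬a both at 1.
All branches of the tableau close; one closing branch shown above.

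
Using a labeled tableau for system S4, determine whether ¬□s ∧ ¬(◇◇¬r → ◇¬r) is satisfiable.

1. ¬□s ∧ ¬(◇◇¬r → ◇¬r), w0
2. ¬□s, w0
3. ¬(◇◇¬r → ◇¬r), w0
4. ◇◇¬r, w0
5. ¬◇¬r, w0
6. r, w0
7. ¬s, w1
8. r, w1
9. ◇¬r, w2
10. r, w2
11. ¬r, w3
12. r, w3
Accessibility: w0Rw0, w0Rw1, w0Rw2, w0Rw3, w1Rw1, w2Rw2, w2Rw3, w3Rw3
Branch closes: r and ¬r both at w3.
(One branch shown.) All branches close.

Unsatisfiable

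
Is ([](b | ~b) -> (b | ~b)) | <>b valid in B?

Tableau for the negation ~(([](b | ~b) -> (b | ~b)) | <>b):
1. ~(([](b | ~b) -> (b | ~b)) | <>b), 0
2. ~([](b | ~b) -> (b | ~b)), 0
3. ~<>b, 0
4. [](b | ~b), 0
5. ~(b | ~b), 0
6. ~b, 0
7. b, 0
Accessibility: 0R0
Branch closes: b and ~b both at 0.
All branches of the negation close; one closing branch shown above.

Yes, valid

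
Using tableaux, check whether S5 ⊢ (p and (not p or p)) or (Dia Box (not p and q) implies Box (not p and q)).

Valid

Tableau for the negation not ((p and (not p or p)) or (Dia Box (not p and q) implies Box (not p and q))):
1. not ((p and (not p or p)) or (Dia Box (not p and q) implies Box (not p and q))), 0
2. not (p and (not p or p)), 0
3. not (Dia Box (not p and q) implies Box (not p and q)), 0
4. Dia Box (not p and q), 0
5. not Box (not p and q), 0
6. not p, 0
7. Box (not p and q), 1
8. not p and q, 0
9. q, 0
10. not p and q, 1
11. not p, 1
12. q, 1
13. not (not p and q), 2
14. not p and q, 2
15. not p, 2
16. q, 2
17. not q, 2
Accessibility: 0R0, 0R1, 0R2, 1R0, 1R1, 1R2, 2R0, 2R1, 2R2
Branch closes: q and not q both at 2.
Every branch of the negation's tableau closes; the branch above is one of them.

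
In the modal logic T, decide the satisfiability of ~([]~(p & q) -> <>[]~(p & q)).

Unsatisfiable

1. ~([]~(p & q) -> <>[]~(p & q)), w0
2. []~(p & q), w0
3. ~<>[]~(p & q), w0
4. ~(p & q), w0
5. ~[]~(p & q), w0
6. ~q, w0
7. p & q, w1
8. p, w1
9. q, w1
10. ~(p & q), w1
11. ~[]~(p & q), w1
12. ~q, w1
Accessibility: w0Rw0, w0Rw1, w1Rw1
Branch closes: q and ~q both at w1.
All branches of the tableau close; one closing branch shown above.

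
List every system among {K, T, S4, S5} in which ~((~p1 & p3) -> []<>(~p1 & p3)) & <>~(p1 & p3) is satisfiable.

S4-tableau for the formula:
1. ~((~p1 & p3) -> []<>(~p1 & p3)) & <>~(p1 & p3), w0
2. ~((~p1 & p3) -> []<>(~p1 & p3)), w0
3. <>~(p1 & p3), w0
4. ~p1 & p3, w0
5. ~[]<>(~p1 & p3), w0
6. ~p1, w0
7. p3, w0
8. ~(p1 & p3), w1
9. ~p3, w1
10. ~<>(~p1 & p3), w2
11. ~(~p1 & p3), w2
12. ~p3, w2
Accessibility: w0Rw0, w0Rw1, w0Rw2, w1Rw1, w2Rw2
Complete open branch: satisfiable in S4, hence also in K, T (this S4-model is also a K-model and a T-model).
S5-tableau for the formula:
1. ~((~p1 & p3) -> []<>(~p1 & p3)) & <>~(p1 & p3), w0
2. ~((~p1 & p3) -> []<>(~p1 & p3)), w0
3. <>~(p1 & p3), w0
4. ~p1 & p3, w0
5. ~[]<>(~p1 & p3), w0
6. ~p1, w0
7. p3, w0
8. ~(p1 & p3), w1
9. ~p3, w1
10. ~<>(~p1 & p3), w2
11. ~(~p1 & p3), w0
12. ~(~p1 & p3), w1
13. ~(~p1 & p3), w2
14. ~p3, w0
Accessibility: w0Rw0, w0Rw1, w0Rw2, w1Rw0, w1Rw1, w1Rw2, w2Rw0, w2Rw1, w2Rw2
Branch closes: p3 and ~p3 both at w0.
Every branch closes (one shown): unsatisfiable in S5.

K, T, S4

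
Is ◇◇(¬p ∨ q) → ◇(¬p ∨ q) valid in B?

Tableau for the negation ¬(◇◇(¬p ∨ q) → ◇(¬p ∨ q)):
1. ¬(◇◇(¬p ∨ q) → ◇(¬p ∨ q)), w0
2. ◇◇(¬p ∨ q), w0
3. ¬◇(¬p ∨ q), w0
4. ¬(¬p ∨ q), w0
5. p, w0
6. ¬q, w0
7. ◇(¬p ∨ q), w1
8. ¬(¬p ∨ q), w1
9. p, w1
10. ¬q, w1
11. ¬p ∨ q, w2
12. q, w2
Accessibility: w0Rw0, w0Rw1, w1Rw0, w1Rw1, w1Rw2, w2Rw1, w2Rw2
The negation has an open branch (countermodel exists).

Invalid (countermodel exists)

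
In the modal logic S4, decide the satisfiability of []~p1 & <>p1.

1. []~p1 & <>p1, w0
2. []~p1, w0
3. <>p1, w0
4. ~p1, w0
5. p1, w1
6. ~p1, w1
Accessibility: w0Rw0, w0Rw1, w1Rw1
Branch closes: p1 and ~p1 both at w1.
(One branch shown.) All branches close.

Unsatisfiable (every branch closes)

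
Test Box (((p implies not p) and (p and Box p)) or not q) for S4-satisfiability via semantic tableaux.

1. Box (((p implies not p) and (p and Box p)) or not q), 0
2. ((p implies not p) and (p and Box p)) or not q, 0   [Box-rule on 1 via 0R0]
3. not q, 0   [or-rule on 2 (branches; this branch)]
Accessibility: 0R0

Satisfiable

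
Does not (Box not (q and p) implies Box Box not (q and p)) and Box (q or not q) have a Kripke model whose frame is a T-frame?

Yes, satisfiable

1. not (Box not (q and p) implies Box Box not (q and p)) and Box (q or not q), 0
2. not (Box not (q and p) implies Box Box not (q and p)), 0   [and-rule on 1]
3. Box (q or not q), 0   [and-rule on 1]
4. Box not (q and p), 0   [neg-implies-rule on 2]
5. not Box Box not (q and p), 0   [neg-implies-rule on 2]
6. q or not q, 0   [Box-rule on 3 via 0R0]
7. not (q and p), 0   [Box-rule on 4 via 0R0]
8. not q, 0   [or-rule on 6 (branches; this branch)]
9. not p, 0   [neg-and-rule on 7 (branches; this branch)]
10. not Box not (q and p), 1   [neg-Box-rule on 5: fresh world 1, 0R1]
11. q or not q, 1   [Box-rule on 3 via 0R1]
12. not (q and p), 1   [Box-rule on 4 via 0R1]
13. not q, 1   [or-rule on 11 (branches; this branch)]
14. not p, 1   [neg-and-rule on 12 (branches; this branch)]
15. q and p, 2   [neg-Box-rule on 10: fresh world 2, 1R2]
16. q, 2   [and-rule on 15]
17. p, 2   [and-rule on 15]
Accessibility: 0R0, 0R1, 1R1, 1R2, 2R2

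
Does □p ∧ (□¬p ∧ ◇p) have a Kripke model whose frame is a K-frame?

Unsatisfiable (every branch closes)

1. □p ∧ (□¬p ∧ ◇p), w0
2. □p, w0
3. □¬p ∧ ◇p, w0
4. □¬p, w0
5. ◇p, w0
6. p, w1
7. ¬p, w1
Accessibility: w0Rw1
Branch closes: p and ¬p both at w1.
All branches of the tableau close; one closing branch shown above.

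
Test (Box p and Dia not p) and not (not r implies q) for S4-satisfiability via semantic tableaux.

Unsatisfiable

1. (Box p and Dia not p) and not (not r implies q), w0
2. Box p and Dia not p, w0
3. not (not r implies q), w0
4. Box p, w0
5. Dia not p, w0
6. not r, w0
7. not q, w0
8. p, w0
9. not p, w1
10. p, w1
Accessibility: w0Rw0, w0Rw1, w1Rw1
Branch closes: p and not p both at w1.
(One branch shown.) All branches close.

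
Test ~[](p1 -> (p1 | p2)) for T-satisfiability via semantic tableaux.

1. ~[](p1 -> (p1 | p2)), 0
2. ~(p1 -> (p1 | p2)), 1
3. p1, 1
4. ~(p1 | p2), 1
5. ~p1, 1
6. ~p2, 1
Accessibility: 0R0, 0R1, 1R1
Branch closes: p1 and ~p1 both at 1.
(One branch shown.) All branches close.

No, unsatisfiable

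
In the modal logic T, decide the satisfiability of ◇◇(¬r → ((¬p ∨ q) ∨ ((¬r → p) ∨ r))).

Satisfiable

1. ◇◇(¬r → ((¬p ∨ q) ∨ ((¬r → p) ∨ r))), u
2. ◇(¬r → ((¬p ∨ q) ∨ ((¬r → p) ∨ r))), v
3. ¬r → ((¬p ∨ q) ∨ ((¬r → p) ∨ r)), w
4. (¬p ∨ q) ∨ ((¬r → p) ∨ r), w
5. (¬r → p) ∨ r, w
6. r, w
Accessibility: uRu, uRv, vRv, vRw, wRw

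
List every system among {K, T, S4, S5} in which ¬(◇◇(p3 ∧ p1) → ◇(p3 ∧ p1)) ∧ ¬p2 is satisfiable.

K, T

S4-tableau for the formula:
1. ¬(◇◇(p3 ∧ p1) → ◇(p3 ∧ p1)) ∧ ¬p2, u
2. ¬(◇◇(p3 ∧ p1) → ◇(p3 ∧ p1)), u
3. ¬p2, u
4. ◇◇(p3 ∧ p1), u
5. ¬◇(p3 ∧ p1), u
6. ¬(p3 ∧ p1), u
7. ¬p1, u
8. ◇(p3 ∧ p1), v
9. ¬(p3 ∧ p1), v
10. ¬p1, v
11. p3 ∧ p1, w
12. p3, w
13. p1, w
14. ¬(p3 ∧ p1), w
15. ¬p1, w
Accessibility: uRu, uRv, uRw, vRv, vRw, wRw
Branch closes: p1 and ¬p1 both at w.
Every branch closes (one shown): unsatisfiable in S4, hence also in S5 (every S5-frame is an S4-frame).
T-tableau for the formula:
1. ¬(◇◇(p3 ∧ p1) → ◇(p3 ∧ p1)) ∧ ¬p2, u
2. ¬(◇◇(p3 ∧ p1) → ◇(p3 ∧ p1)), u
3. ¬p2, u
4. ◇◇(p3 ∧ p1), u
5. ¬◇(p3 ∧ p1), u
6. ¬(p3 ∧ p1), u
7. ¬p1, u
8. ◇(p3 ∧ p1), v
9. ¬(p3 ∧ p1), v
10. ¬p1, v
11. p3 ∧ p1, w
12. p3, w
13. p1, w
Accessibility: uRu, uRv, vRv, vRw, wRw
Complete open branch: satisfiable in T, hence also in K (this T-model is also a K-model).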